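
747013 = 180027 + 566986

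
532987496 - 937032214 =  - 404044718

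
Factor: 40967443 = 11^1*3724313^1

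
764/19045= 764/19045 =0.04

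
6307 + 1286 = 7593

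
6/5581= 6/5581  =  0.00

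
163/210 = 163/210 = 0.78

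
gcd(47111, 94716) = 1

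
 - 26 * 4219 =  - 109694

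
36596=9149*4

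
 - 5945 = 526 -6471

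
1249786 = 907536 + 342250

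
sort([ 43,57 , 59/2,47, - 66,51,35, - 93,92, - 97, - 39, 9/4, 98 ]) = [ - 97, - 93, - 66 , - 39, 9/4 , 59/2, 35, 43,47,51,57,92 , 98 ]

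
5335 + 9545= 14880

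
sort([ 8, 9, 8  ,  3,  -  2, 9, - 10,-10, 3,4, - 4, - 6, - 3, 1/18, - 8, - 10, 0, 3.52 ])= [ - 10,-10, - 10,-8, - 6, - 4,-3, - 2  ,  0,  1/18,3,3, 3.52, 4, 8, 8,9, 9 ] 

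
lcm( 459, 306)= 918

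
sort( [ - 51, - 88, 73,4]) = [  -  88, -51, 4 , 73]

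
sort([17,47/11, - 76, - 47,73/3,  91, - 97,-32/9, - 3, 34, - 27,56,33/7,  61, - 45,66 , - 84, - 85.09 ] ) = [-97 , - 85.09,  -  84, - 76, - 47, - 45, - 27,-32/9, - 3 , 47/11,33/7 , 17,73/3,34,56, 61,66,91 ] 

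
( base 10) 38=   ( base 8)46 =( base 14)2A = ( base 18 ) 22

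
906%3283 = 906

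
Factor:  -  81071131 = -81071131^1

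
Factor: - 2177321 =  - 2177321^1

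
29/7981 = 29/7981=0.00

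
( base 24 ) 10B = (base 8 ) 1113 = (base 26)mf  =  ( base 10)587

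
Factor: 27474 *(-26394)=-725148756  =  - 2^2*3^2*19^1*53^1*83^1* 241^1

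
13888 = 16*868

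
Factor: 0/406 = 0 = 0^1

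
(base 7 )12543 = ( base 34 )2UV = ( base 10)3363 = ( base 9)4546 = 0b110100100011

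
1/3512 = 1/3512 = 0.00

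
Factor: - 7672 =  - 2^3*7^1*137^1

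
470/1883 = 470/1883= 0.25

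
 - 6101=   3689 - 9790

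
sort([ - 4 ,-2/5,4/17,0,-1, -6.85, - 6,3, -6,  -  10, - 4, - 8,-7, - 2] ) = [ - 10, - 8 , - 7,-6.85 ,-6,-6,  -  4,-4 , - 2,-1, - 2/5,0, 4/17,3 ] 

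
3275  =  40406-37131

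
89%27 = 8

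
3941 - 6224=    - 2283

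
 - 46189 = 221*(-209)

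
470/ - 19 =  - 470/19= -24.74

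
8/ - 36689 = - 1  +  36681/36689=- 0.00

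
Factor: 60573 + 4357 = 64930 = 2^1*5^1*43^1*151^1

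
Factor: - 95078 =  - 2^1*137^1*347^1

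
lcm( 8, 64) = 64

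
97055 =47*2065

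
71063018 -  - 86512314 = 157575332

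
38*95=3610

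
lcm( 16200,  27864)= 696600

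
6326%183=104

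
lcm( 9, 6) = 18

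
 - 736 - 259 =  - 995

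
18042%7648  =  2746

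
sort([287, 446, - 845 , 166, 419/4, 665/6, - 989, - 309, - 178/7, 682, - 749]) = [ - 989, - 845, - 749, - 309 ,-178/7, 419/4, 665/6 , 166, 287, 446, 682]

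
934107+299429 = 1233536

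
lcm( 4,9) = 36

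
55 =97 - 42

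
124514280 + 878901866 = 1003416146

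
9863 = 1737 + 8126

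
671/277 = 2 + 117/277 = 2.42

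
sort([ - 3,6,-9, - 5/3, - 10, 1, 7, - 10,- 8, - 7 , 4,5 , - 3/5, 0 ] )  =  [ - 10, - 10, -9,-8, - 7, - 3, - 5/3,-3/5, 0, 1,4, 5,6,  7 ]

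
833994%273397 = 13803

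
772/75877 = 772/75877 =0.01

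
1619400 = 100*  16194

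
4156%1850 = 456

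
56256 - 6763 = 49493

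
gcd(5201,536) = 1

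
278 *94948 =26395544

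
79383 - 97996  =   - 18613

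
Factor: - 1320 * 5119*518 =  - 2^4 * 3^1*5^1*7^1*11^1*37^1*5119^1 = - 3500167440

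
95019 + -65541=29478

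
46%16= 14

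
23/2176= 23/2176 = 0.01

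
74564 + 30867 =105431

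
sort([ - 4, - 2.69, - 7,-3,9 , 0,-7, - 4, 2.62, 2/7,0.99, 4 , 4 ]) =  [ - 7, - 7, - 4, - 4, - 3, - 2.69,0, 2/7, 0.99, 2.62, 4, 4,9 ]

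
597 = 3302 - 2705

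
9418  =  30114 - 20696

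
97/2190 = 97/2190  =  0.04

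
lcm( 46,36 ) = 828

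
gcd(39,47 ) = 1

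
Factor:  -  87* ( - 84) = 7308 = 2^2*3^2* 7^1* 29^1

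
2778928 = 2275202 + 503726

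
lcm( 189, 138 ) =8694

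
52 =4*13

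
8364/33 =253 + 5/11 = 253.45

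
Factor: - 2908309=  - 17^1*171077^1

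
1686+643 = 2329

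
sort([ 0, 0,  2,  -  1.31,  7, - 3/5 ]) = [ - 1.31, - 3/5, 0, 0, 2, 7] 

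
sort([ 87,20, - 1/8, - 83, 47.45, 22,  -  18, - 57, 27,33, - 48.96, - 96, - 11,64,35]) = [-96, - 83, - 57, - 48.96, - 18,- 11, - 1/8, 20, 22, 27, 33,  35,47.45, 64, 87 ]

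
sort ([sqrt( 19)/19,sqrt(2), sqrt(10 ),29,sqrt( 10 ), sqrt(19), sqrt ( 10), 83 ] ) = [ sqrt( 19 )/19, sqrt( 2),sqrt ( 10), sqrt(10), sqrt( 10 ),sqrt(19 ), 29, 83 ]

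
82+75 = 157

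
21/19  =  1 + 2/19 =1.11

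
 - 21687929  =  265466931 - 287154860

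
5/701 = 5/701 =0.01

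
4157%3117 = 1040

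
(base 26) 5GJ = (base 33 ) 3GK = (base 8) 7347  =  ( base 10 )3815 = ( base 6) 25355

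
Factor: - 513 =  - 3^3*19^1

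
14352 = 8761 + 5591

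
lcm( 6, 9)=18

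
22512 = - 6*( - 3752)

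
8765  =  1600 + 7165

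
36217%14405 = 7407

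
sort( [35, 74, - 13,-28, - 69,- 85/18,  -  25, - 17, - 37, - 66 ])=[-69, - 66,- 37 , - 28,-25, - 17, - 13 , - 85/18,35,74] 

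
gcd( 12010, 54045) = 6005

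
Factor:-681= -3^1 * 227^1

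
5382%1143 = 810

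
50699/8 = 50699/8 = 6337.38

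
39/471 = 13/157 = 0.08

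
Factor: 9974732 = 2^2*23^1*108421^1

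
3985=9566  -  5581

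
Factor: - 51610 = -2^1 * 5^1*13^1*397^1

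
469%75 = 19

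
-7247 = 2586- 9833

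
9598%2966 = 700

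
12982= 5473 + 7509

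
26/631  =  26/631 = 0.04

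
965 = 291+674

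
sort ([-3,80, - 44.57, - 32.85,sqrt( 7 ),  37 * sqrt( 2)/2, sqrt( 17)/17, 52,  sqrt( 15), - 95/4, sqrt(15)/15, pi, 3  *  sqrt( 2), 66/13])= [ - 44.57,  -  32.85,- 95/4, - 3,sqrt( 17 )/17,  sqrt( 15 )/15, sqrt( 7),pi,  sqrt(15 ),  3*sqrt (2 ) , 66/13, 37*sqrt( 2) /2,52 , 80]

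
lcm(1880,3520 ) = 165440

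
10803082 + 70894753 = 81697835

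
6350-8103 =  - 1753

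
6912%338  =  152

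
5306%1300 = 106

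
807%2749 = 807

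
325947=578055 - 252108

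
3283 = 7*469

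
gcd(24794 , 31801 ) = 539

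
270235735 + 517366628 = 787602363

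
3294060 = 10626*310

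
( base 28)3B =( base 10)95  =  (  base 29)38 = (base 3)10112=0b1011111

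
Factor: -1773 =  - 3^2*197^1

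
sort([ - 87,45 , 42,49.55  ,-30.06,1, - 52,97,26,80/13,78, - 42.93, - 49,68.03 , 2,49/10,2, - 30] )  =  [-87, - 52, -49, - 42.93, - 30.06, - 30,1, 2  ,  2,49/10,80/13,26,42, 45,49.55, 68.03,  78,97]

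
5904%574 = 164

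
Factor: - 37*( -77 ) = 7^1*11^1*37^1 = 2849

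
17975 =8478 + 9497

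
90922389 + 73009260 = 163931649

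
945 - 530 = 415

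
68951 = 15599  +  53352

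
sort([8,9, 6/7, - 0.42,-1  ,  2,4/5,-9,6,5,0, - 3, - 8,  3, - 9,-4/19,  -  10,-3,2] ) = [ - 10, - 9, -9,  -  8,-3,-3,-1, - 0.42,-4/19,0, 4/5,6/7,2,2,3,5,  6, 8,9]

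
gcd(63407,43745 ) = 1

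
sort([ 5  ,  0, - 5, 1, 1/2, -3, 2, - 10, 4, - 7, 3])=[-10,  -  7, - 5, - 3,  0  ,  1/2, 1,2  ,  3,  4,5 ] 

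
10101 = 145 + 9956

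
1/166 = 1/166 = 0.01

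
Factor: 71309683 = 23^1 * 3100421^1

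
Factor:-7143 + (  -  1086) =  - 8229 =-3^1 * 13^1*211^1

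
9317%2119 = 841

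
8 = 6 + 2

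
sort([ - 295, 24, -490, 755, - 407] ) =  [ - 490,- 407, - 295, 24, 755]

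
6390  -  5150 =1240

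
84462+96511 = 180973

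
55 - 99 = -44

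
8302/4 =4151/2 = 2075.50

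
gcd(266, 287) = 7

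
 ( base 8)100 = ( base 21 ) 31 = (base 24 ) 2g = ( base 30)24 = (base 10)64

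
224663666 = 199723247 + 24940419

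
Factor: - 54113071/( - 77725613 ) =7^ ( - 2)*41^2* 53^( -1 )*173^( - 2 )*32191^1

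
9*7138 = 64242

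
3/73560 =1/24520 = 0.00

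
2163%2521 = 2163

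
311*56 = 17416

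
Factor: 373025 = 5^2*43^1*347^1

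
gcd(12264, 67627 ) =7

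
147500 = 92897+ 54603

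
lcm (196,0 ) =0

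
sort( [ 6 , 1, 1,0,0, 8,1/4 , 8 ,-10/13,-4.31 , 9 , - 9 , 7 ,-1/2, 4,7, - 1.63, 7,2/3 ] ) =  [ - 9,-4.31, - 1.63 , - 10/13, - 1/2,0, 0,1/4, 2/3, 1 , 1, 4, 6,7 , 7,7, 8,8 , 9]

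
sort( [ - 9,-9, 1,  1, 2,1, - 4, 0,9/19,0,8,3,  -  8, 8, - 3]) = [  -  9, - 9, - 8, - 4, - 3, 0, 0, 9/19, 1,  1,1 , 2 , 3,8, 8 ] 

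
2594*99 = 256806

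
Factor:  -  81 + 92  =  11 = 11^1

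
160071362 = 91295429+68775933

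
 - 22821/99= - 7607/33 = -230.52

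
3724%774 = 628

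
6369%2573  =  1223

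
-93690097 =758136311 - 851826408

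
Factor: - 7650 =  - 2^1*3^2*5^2*17^1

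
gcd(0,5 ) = 5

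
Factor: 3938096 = 2^4*246131^1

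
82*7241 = 593762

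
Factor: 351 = 3^3*13^1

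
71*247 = 17537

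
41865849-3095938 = 38769911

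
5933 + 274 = 6207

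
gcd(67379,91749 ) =1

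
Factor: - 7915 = -5^1*1583^1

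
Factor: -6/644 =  - 2^ (-1)*3^1*7^ (- 1)*23^(-1 ) = -3/322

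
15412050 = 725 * 21258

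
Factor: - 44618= - 2^1*7^1 *3187^1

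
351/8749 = 27/673 = 0.04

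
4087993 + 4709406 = 8797399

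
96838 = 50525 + 46313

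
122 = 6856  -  6734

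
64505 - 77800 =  - 13295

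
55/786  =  55/786  =  0.07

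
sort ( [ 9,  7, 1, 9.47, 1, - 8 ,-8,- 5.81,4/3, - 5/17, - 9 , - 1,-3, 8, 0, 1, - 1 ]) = [ - 9, - 8,  -  8, - 5.81, - 3, - 1, - 1, - 5/17, 0,1,  1, 1, 4/3, 7,8, 9,9.47]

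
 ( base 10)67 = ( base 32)23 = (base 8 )103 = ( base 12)57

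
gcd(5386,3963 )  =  1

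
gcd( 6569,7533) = 1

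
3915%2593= 1322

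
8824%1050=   424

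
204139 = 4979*41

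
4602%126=66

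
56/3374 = 4/241= 0.02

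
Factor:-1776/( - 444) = 2^2 = 4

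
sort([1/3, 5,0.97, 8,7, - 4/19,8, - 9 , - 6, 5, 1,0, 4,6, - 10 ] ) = [ - 10 , - 9, - 6, - 4/19,0,1/3,0.97,1 , 4, 5,5 , 6, 7,8, 8]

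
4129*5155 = 21284995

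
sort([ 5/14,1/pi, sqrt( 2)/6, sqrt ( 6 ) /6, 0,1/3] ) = [ 0, sqrt( 2)/6, 1/pi,1/3,5/14,sqrt( 6)/6]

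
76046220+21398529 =97444749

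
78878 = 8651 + 70227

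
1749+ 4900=6649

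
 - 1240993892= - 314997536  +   - 925996356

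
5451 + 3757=9208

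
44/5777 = 44/5777 = 0.01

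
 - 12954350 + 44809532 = 31855182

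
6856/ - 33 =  - 208+8/33 = - 207.76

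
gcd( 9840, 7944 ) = 24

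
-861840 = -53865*16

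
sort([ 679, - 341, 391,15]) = [ -341, 15, 391,679] 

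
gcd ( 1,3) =1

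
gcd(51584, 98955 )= 1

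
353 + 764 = 1117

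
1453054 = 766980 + 686074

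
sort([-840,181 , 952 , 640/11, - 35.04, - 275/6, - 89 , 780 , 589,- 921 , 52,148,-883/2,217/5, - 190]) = [  -  921,-840, - 883/2 , - 190, - 89,-275/6, - 35.04, 217/5  ,  52,640/11, 148,181, 589,  780,952 ] 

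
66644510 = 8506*7835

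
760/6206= 380/3103=0.12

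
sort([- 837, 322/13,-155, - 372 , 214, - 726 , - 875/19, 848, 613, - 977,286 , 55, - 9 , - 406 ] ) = [ - 977, - 837, - 726, - 406, - 372 , - 155, - 875/19,-9, 322/13,55, 214,286,613, 848]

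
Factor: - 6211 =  - 6211^1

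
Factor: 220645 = 5^1*44129^1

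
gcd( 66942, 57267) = 9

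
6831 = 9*759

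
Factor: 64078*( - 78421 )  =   - 2^1*7^2*17^1*23^1 * 199^1* 659^1 = -5025060838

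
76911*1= 76911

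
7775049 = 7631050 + 143999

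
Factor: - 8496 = - 2^4* 3^2 * 59^1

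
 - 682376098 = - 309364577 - 373011521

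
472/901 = 472/901 = 0.52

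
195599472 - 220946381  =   - 25346909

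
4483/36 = 124+19/36 = 124.53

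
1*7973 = 7973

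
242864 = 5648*43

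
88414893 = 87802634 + 612259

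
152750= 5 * 30550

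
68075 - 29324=38751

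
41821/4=41821/4=10455.25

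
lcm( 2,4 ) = 4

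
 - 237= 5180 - 5417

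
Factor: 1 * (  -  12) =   -  2^2 * 3^1 = - 12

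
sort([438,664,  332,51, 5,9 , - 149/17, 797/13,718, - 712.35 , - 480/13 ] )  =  [ - 712.35, - 480/13, - 149/17, 5,9, 51, 797/13 , 332,438, 664,718]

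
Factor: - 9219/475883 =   -  3^1*  7^1*89^( - 1 ) * 439^1*5347^(- 1) 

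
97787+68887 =166674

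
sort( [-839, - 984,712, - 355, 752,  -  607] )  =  [-984, - 839, - 607, - 355, 712,752] 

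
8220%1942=452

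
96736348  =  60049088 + 36687260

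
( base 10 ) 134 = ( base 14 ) 98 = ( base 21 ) 68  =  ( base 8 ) 206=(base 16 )86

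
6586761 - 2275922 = 4310839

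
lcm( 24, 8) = 24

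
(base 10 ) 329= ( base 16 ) 149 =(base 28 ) bl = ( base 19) h6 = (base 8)511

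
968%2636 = 968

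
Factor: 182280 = 2^3 * 3^1*5^1*7^2*31^1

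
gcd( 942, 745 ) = 1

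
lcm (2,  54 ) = 54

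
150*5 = 750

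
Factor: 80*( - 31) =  - 2480 = -2^4*5^1*31^1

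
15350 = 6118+9232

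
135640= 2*67820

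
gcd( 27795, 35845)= 5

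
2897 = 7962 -5065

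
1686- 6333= - 4647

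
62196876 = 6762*9198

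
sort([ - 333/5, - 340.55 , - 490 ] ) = [ - 490, - 340.55, - 333/5 ] 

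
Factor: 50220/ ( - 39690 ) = -62/49= - 2^1*7^( - 2 )*31^1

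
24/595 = 24/595 = 0.04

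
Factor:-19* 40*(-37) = 2^3*5^1 * 19^1*37^1 = 28120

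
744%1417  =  744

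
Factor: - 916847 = -53^1  *17299^1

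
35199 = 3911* 9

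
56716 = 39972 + 16744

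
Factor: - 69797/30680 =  - 91/40 = - 2^(-3)*5^ ( - 1)*7^1*13^1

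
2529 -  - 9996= 12525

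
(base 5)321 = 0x56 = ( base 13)68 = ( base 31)2o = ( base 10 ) 86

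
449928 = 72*6249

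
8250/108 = 76+7/18 = 76.39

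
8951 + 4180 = 13131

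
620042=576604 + 43438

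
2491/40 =2491/40  =  62.27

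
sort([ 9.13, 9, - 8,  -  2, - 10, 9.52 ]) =[  -  10 ,-8, - 2, 9, 9.13, 9.52] 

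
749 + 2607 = 3356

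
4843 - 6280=- 1437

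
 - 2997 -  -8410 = 5413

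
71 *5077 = 360467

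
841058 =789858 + 51200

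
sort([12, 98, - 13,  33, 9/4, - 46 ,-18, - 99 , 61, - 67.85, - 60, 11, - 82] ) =[-99, - 82 , - 67.85,-60,-46, - 18,  -  13,9/4,  11, 12, 33, 61, 98] 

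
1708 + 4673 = 6381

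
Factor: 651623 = 7^1*93089^1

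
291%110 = 71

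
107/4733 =107/4733 = 0.02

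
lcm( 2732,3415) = 13660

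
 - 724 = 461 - 1185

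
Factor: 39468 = 2^2*3^1 * 11^1*13^1*23^1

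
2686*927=2489922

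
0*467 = 0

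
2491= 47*53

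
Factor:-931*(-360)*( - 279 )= - 93509640 = - 2^3*3^4*5^1*7^2*19^1*31^1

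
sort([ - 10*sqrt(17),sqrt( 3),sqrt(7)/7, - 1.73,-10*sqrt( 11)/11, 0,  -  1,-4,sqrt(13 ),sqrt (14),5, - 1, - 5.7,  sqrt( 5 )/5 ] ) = [-10*sqrt(17), - 5.7,-4,-10*sqrt(11)/11,-1.73 , - 1, -1,0,sqrt( 7)/7, sqrt ( 5 )/5, sqrt( 3),  sqrt(13),sqrt(14 ), 5 ]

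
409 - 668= -259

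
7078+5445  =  12523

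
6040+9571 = 15611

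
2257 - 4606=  - 2349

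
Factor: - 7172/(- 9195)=2^2*3^( - 1)*5^( - 1)*11^1*163^1*613^(-1)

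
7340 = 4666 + 2674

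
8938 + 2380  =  11318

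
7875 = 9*875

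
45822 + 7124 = 52946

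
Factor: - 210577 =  - 19^1*11083^1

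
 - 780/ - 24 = 65/2 = 32.50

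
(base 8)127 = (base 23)3I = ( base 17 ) 52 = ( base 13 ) 69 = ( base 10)87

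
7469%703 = 439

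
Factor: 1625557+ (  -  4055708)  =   - 59^1*41189^1 = - 2430151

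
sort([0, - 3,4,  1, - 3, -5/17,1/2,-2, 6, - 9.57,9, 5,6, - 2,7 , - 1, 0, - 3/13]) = [ - 9.57,-3,-3, - 2 ,-2, - 1,-5/17, - 3/13, 0,0, 1/2, 1, 4 , 5, 6, 6, 7, 9 ]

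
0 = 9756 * 0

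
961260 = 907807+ 53453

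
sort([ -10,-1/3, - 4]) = [  -  10, - 4 , - 1/3]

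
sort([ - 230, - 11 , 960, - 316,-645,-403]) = [-645 , - 403 , - 316,-230, - 11 , 960]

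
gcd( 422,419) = 1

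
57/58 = 57/58  =  0.98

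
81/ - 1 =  - 81/1 = - 81.00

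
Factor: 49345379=5519^1*8941^1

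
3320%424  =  352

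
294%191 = 103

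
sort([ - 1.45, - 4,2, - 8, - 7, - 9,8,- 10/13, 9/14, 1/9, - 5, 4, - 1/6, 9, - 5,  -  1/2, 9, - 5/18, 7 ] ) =[ - 9,- 8, - 7, - 5, - 5,-4, - 1.45, - 10/13, - 1/2, - 5/18,  -  1/6,1/9, 9/14,  2, 4, 7 , 8, 9, 9 ]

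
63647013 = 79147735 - 15500722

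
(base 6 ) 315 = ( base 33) 3K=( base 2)1110111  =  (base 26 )4F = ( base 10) 119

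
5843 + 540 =6383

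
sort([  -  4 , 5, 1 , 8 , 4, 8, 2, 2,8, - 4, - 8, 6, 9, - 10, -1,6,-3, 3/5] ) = [ - 10, - 8, - 4,-4, - 3, - 1, 3/5, 1, 2, 2,4, 5, 6,6, 8, 8, 8,9] 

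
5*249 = 1245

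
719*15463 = 11117897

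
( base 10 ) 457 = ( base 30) f7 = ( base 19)151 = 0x1c9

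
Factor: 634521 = 3^1*211507^1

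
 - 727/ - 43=727/43 = 16.91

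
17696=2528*7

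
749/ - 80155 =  - 1 + 79406/80155  =  - 0.01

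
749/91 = 8 + 3/13 = 8.23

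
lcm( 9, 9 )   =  9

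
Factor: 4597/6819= 3^( - 1 )*2273^( - 1)*4597^1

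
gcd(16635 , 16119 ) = 3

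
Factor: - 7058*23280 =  - 164310240 = -  2^5 * 3^1 *5^1*97^1 * 3529^1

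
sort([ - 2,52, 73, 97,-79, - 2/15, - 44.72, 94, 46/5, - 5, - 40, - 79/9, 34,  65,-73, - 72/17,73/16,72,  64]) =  [ - 79,  -  73  , - 44.72,- 40, -79/9, - 5, - 72/17,-2, - 2/15, 73/16, 46/5 , 34, 52,  64, 65,72, 73 , 94, 97]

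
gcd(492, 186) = 6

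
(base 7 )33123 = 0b10000001101010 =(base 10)8298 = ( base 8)20152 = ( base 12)4976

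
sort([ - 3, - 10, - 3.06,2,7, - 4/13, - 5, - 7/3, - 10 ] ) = [  -  10, - 10 ,-5,-3.06 , - 3, - 7/3, - 4/13,2,  7]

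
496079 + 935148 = 1431227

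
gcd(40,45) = 5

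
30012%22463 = 7549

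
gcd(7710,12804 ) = 6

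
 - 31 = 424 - 455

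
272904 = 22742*12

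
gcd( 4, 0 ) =4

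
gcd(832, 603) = 1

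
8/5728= 1/716 = 0.00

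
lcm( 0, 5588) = 0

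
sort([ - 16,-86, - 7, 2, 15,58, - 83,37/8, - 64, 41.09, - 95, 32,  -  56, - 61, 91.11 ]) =[-95,-86,-83, - 64,-61, - 56,-16,  -  7, 2, 37/8,  15, 32,41.09, 58,91.11] 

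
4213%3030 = 1183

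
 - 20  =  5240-5260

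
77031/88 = 875+31/88=875.35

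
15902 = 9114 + 6788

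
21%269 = 21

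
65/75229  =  65/75229 = 0.00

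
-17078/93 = -184  +  34/93 = -183.63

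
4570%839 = 375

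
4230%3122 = 1108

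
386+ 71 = 457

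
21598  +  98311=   119909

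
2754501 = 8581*321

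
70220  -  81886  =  -11666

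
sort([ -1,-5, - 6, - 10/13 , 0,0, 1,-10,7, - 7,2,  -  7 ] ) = [-10, - 7,-7,-6, - 5,-1,  -  10/13,  0, 0,1,2, 7]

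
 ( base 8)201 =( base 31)45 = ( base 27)4l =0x81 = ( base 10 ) 129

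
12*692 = 8304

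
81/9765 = 9/1085 =0.01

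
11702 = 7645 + 4057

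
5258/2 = 2629 = 2629.00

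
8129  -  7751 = 378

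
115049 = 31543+83506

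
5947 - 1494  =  4453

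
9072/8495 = 1 + 577/8495 = 1.07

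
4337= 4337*1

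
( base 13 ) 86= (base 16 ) 6E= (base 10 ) 110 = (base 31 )3H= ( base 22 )50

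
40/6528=5/816 = 0.01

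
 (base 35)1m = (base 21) 2F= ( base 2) 111001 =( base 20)2H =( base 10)57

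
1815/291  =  605/97=6.24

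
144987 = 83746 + 61241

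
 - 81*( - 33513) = 2714553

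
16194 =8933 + 7261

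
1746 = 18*97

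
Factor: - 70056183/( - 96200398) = 2^(-1)*3^1 * 7^(  -  1)*137^1*7411^1*298759^(-1) = 3045921/4182626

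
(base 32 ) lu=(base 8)1276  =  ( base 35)k2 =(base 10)702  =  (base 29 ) o6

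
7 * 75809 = 530663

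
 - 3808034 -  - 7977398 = 4169364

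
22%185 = 22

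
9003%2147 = 415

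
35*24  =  840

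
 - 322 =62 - 384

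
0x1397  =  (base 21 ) b7h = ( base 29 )5RR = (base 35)43A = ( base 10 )5015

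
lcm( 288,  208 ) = 3744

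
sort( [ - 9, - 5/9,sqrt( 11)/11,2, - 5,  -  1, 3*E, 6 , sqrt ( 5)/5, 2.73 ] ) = [- 9, - 5 , - 1, - 5/9, sqrt(11 ) /11,  sqrt( 5) /5,2 , 2.73, 6,  3*E]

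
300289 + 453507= 753796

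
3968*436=1730048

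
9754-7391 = 2363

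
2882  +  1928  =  4810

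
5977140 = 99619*60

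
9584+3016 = 12600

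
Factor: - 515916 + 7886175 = 3^1 * 13^2 * 14537^1= 7370259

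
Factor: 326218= 2^1*163109^1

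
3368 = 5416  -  2048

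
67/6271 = 67/6271 = 0.01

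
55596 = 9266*6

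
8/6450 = 4/3225 =0.00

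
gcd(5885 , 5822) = 1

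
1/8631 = 1/8631= 0.00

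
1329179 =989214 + 339965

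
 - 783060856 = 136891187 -919952043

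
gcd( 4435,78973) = 1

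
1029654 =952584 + 77070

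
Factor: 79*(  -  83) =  - 79^1*83^1 = - 6557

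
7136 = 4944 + 2192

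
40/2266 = 20/1133 = 0.02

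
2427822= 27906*87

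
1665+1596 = 3261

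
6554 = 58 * 113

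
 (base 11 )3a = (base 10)43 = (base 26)1H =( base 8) 53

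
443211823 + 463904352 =907116175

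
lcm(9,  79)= 711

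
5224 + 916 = 6140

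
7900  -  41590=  -33690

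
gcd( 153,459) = 153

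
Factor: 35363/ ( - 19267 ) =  - 19267^( - 1)* 35363^1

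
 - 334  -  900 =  - 1234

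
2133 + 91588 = 93721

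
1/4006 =1/4006 = 0.00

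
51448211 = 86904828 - 35456617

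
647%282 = 83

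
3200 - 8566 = -5366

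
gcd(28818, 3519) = 9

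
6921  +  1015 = 7936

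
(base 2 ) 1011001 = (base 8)131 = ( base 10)89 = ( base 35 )2J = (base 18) 4h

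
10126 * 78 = 789828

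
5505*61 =335805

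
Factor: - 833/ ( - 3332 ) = 2^(  -  2)=1/4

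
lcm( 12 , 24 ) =24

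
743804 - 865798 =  - 121994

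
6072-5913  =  159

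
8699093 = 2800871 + 5898222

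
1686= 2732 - 1046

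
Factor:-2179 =-2179^1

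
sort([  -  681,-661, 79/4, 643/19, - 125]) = [ -681, - 661, - 125,79/4,643/19]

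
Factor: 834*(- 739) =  - 2^1*3^1*139^1*739^1=- 616326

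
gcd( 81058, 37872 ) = 2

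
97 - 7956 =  - 7859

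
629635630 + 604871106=1234506736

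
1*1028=1028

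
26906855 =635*42373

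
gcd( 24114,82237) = 1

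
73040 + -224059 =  - 151019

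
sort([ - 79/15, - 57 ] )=[ - 57, - 79/15 ]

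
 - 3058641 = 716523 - 3775164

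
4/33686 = 2/16843 = 0.00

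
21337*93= 1984341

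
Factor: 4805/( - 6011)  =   - 5^1*31^2*6011^( - 1 ) 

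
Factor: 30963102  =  2^1 * 3^1*79^1* 65323^1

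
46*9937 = 457102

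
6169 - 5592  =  577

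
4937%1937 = 1063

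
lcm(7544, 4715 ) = 37720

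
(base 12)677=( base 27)18A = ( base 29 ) 13r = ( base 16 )3BB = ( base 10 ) 955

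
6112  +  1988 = 8100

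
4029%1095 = 744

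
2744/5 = 2744/5 = 548.80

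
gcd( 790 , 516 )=2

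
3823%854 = 407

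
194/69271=194/69271= 0.00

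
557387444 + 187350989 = 744738433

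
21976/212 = 5494/53 =103.66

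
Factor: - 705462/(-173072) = 352731/86536 = 2^( - 3 )* 3^1*29^ ( - 1 )*373^( - 1)*117577^1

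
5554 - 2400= 3154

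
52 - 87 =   -  35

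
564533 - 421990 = 142543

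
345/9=38+1/3=38.33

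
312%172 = 140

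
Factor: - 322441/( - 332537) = 511/527 = 7^1*17^( - 1 )*31^(-1 )*73^1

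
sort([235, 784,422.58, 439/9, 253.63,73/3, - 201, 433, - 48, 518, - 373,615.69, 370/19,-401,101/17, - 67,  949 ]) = [ - 401, - 373,-201, - 67, - 48 , 101/17,  370/19, 73/3,  439/9, 235, 253.63, 422.58, 433, 518,615.69,784,949]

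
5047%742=595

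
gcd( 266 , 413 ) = 7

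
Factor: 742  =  2^1 * 7^1 * 53^1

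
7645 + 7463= 15108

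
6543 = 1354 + 5189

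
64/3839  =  64/3839  =  0.02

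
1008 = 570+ 438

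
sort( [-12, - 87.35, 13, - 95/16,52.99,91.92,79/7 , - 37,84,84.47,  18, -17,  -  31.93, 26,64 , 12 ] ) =[ - 87.35, - 37, - 31.93, - 17, - 12,  -  95/16,79/7, 12, 13,18  ,  26, 52.99 , 64, 84,84.47,91.92 ] 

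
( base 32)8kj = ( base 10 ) 8851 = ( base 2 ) 10001010010011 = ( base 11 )6717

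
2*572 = 1144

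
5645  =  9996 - 4351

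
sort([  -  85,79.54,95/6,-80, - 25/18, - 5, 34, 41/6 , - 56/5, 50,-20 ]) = [ - 85,-80, - 20,-56/5, - 5,-25/18, 41/6 , 95/6,34, 50, 79.54]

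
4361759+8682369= 13044128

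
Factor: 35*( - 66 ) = -2310 = - 2^1*3^1 *5^1*7^1 * 11^1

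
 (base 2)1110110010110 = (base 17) 1939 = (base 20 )IIE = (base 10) 7574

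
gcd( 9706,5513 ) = 1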